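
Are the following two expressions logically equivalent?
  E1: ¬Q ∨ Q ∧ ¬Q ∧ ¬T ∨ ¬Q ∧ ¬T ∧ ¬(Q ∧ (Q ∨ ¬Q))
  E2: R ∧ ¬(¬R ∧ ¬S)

E1: ¬Q ∨ Q ∧ ¬Q ∧ ¬T ∨ ¬Q ∧ ¬T ∧ ¬(Q ∧ (Q ∨ ¬Q))
    = ¬Q ∨ Q ∧ ¬Q ∧ ¬T ∨ ¬Q ∧ ¬T ∧ ¬Q   [complement / identity]
    = ¬Q ∨ ¬Q ∧ ¬T   [distribution]
    = ¬Q   [absorption]
E2: R ∧ ¬(¬R ∧ ¬S)
    = R ∧ (R ∨ S)   [De Morgan]
    = R   [absorption]
These differ: at Q=0, R=0, S=1, T=0, E1 = 1 but E2 = 0.

No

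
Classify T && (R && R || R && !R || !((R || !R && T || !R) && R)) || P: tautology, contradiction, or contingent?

contingent

T && (R && R || R && !R || !((R || !R && T || !R) && R)) || P
= T && (R && R || R && !R || !((R || !R) && R)) || P
= T && (R && R || R && !R || !R) || P
= T && (R || !R) || P
= T || P
This depends on P, T, so it is not a constant.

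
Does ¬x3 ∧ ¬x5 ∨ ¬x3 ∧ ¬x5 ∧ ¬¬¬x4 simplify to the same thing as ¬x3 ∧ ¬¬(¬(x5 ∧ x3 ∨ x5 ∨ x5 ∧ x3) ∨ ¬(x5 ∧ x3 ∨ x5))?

Yes

E1: ¬x3 ∧ ¬x5 ∨ ¬x3 ∧ ¬x5 ∧ ¬¬¬x4
    = ¬x3 ∧ ¬x5 ∨ ¬x3 ∧ ¬x5 ∧ ¬x4
    = ¬x3 ∧ ¬x5
E2: ¬x3 ∧ ¬¬(¬(x5 ∧ x3 ∨ x5 ∨ x5 ∧ x3) ∨ ¬(x5 ∧ x3 ∨ x5))
    = ¬x3 ∧ ¬¬(¬(x5 ∧ x3 ∨ x5) ∨ ¬(x5 ∧ x3 ∨ x5))
    = ¬x3 ∧ ¬¬¬(x5 ∧ x3 ∨ x5)
    = ¬x3 ∧ ¬(x5 ∧ x3 ∨ x5)
    = ¬x3 ∧ ¬x5
Both reduce to ¬x3 ∧ ¬x5, so they are equivalent.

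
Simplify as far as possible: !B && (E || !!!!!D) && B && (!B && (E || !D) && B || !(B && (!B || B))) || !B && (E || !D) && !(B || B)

!B && (E || !!!!!D) && B && (!B && (E || !D) && B || !(B && (!B || B))) || !B && (E || !D) && !(B || B)
= !B && (E || !!!D) && B && (!B && (E || !D) && B || !(B && (!B || B))) || !B && (E || !D) && !(B || B)   [double negation]
= !B && (E || !!!D) && B && (!B && (E || !D) && B || !(B && (!B || B))) || !B && (E || !D) && !B   [idempotence]
= !B && (E || !D) && B && (!B && (E || !D) && B || !(B && (!B || B))) || !B && (E || !D) && !B   [double negation]
= !B && (E || !D) && B && (!B && (E || !D) && B || !B) || !B && (E || !D) && !B   [complement / identity]
= !B && (E || !D) && B || !B && (E || !D) && !B   [absorption]
= !B && (E || !D)   [distribution]

!B && (E || !D)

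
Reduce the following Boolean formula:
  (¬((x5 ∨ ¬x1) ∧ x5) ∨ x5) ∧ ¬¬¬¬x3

(¬((x5 ∨ ¬x1) ∧ x5) ∨ x5) ∧ ¬¬¬¬x3
= (¬x5 ∨ x5) ∧ ¬¬¬¬x3
= (¬x5 ∨ x5) ∧ ¬¬x3
= ¬¬x3
= x3

x3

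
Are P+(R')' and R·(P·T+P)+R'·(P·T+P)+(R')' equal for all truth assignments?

E1: P+(R')'
    = P+R   (double negation)
E2: R·(P·T+P)+R'·(P·T+P)+(R')'
    = P·T+P+(R')'   (distribution)
    = P·T+P+R   (double negation)
    = P+R   (absorption)
Both reduce to P+R, so they are equivalent.

Yes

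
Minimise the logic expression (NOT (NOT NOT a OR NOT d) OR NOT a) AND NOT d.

NOT a AND NOT d

(NOT (NOT NOT a OR NOT d) OR NOT a) AND NOT d
= (NOT a AND d OR NOT a) AND NOT d   (De Morgan)
= NOT a AND NOT d   (absorption)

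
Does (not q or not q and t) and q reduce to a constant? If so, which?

yes, False

(not q or not q and t) and q
= not q and q   (absorption)
= False   (complement)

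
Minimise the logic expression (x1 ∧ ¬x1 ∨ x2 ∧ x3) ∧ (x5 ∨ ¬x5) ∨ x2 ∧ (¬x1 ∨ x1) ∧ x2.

(x1 ∧ ¬x1 ∨ x2 ∧ x3) ∧ (x5 ∨ ¬x5) ∨ x2 ∧ (¬x1 ∨ x1) ∧ x2
= (x1 ∧ ¬x1 ∨ x2 ∧ x3) ∧ (x5 ∨ ¬x5) ∨ x2 ∧ x2   — complement / identity
= (x1 ∧ ¬x1 ∨ x2 ∧ x3) ∧ (x5 ∨ ¬x5) ∨ x2   — idempotence
= x1 ∧ ¬x1 ∨ x2 ∧ x3 ∨ x2   — complement / identity
= x2 ∧ x3 ∨ x2   — complement / identity
= x2   — absorption

x2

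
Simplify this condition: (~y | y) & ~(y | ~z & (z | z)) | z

(~y | y) & ~(y | ~z & (z | z)) | z
= ~(y | ~z & (z | z)) | z
= ~(y | ~z & z) | z
= ~y | z

~y | z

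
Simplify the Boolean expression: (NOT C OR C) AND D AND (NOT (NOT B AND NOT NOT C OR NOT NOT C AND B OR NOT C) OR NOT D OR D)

D

(NOT C OR C) AND D AND (NOT (NOT B AND NOT NOT C OR NOT NOT C AND B OR NOT C) OR NOT D OR D)
= (NOT C OR C) AND D AND (NOT (NOT NOT C OR NOT C) OR NOT D OR D)
= (NOT C OR C) AND D AND (NOT C AND C OR NOT D OR D)
= (NOT C OR C) AND D AND (NOT D OR D)
= D AND (NOT D OR D)
= D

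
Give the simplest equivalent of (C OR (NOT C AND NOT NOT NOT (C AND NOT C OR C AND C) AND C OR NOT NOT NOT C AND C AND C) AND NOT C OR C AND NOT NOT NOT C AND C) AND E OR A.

(C OR (NOT C AND NOT NOT NOT (C AND NOT C OR C AND C) AND C OR NOT NOT NOT C AND C AND C) AND NOT C OR C AND NOT NOT NOT C AND C) AND E OR A
= (C OR (NOT C AND NOT NOT NOT C AND C OR NOT NOT NOT C AND C AND C) AND NOT C OR C AND NOT NOT NOT C AND C) AND E OR A
= (C OR NOT NOT NOT C AND C AND NOT C OR C AND NOT NOT NOT C AND C) AND E OR A
= (C OR NOT NOT NOT C AND C) AND E OR A
= (C OR NOT C AND C) AND E OR A
= C AND E OR A

C AND E OR A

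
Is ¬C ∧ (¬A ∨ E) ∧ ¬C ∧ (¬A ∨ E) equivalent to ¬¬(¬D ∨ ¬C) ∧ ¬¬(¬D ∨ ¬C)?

E1: ¬C ∧ (¬A ∨ E) ∧ ¬C ∧ (¬A ∨ E)
    = ¬C ∧ (¬A ∨ E)
E2: ¬¬(¬D ∨ ¬C) ∧ ¬¬(¬D ∨ ¬C)
    = ¬¬(¬D ∨ ¬C)
    = ¬D ∨ ¬C
These differ: at A=1, C=1, D=0, E=0, E1 = 0 but E2 = 1.

No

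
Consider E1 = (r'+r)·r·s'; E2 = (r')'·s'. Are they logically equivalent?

E1: (r'+r)·r·s'
    = r·s'   (complement / identity)
E2: (r')'·s'
    = r·s'   (double negation)
Both reduce to r·s', so they are equivalent.

Yes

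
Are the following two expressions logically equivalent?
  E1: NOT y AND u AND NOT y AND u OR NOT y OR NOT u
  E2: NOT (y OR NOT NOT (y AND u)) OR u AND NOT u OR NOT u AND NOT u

E1: NOT y AND u AND NOT y AND u OR NOT y OR NOT u
    = NOT y AND u OR NOT y OR NOT u   — idempotence
    = NOT y OR NOT u   — absorption
E2: NOT (y OR NOT NOT (y AND u)) OR u AND NOT u OR NOT u AND NOT u
    = NOT (y OR y AND u) OR u AND NOT u OR NOT u AND NOT u   — double negation
    = NOT (y OR y AND u) OR NOT u   — distribution
    = NOT y OR NOT u   — absorption
Both reduce to NOT y OR NOT u, so they are equivalent.

Yes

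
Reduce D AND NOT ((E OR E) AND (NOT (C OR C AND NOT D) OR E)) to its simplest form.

D AND NOT ((E OR E) AND (NOT (C OR C AND NOT D) OR E))
= D AND NOT ((E OR E) AND (NOT C OR E))   (absorption)
= D AND NOT (E AND NOT C OR E)   (distribution)
= D AND NOT E   (absorption)

D AND NOT E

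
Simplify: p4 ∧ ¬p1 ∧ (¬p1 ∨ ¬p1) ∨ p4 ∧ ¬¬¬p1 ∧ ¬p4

p4 ∧ ¬p1

p4 ∧ ¬p1 ∧ (¬p1 ∨ ¬p1) ∨ p4 ∧ ¬¬¬p1 ∧ ¬p4
= p4 ∧ ¬p1 ∧ ¬p1 ∨ p4 ∧ ¬¬¬p1 ∧ ¬p4   — idempotence
= p4 ∧ ¬p1 ∧ ¬p1 ∨ p4 ∧ ¬p1 ∧ ¬p4   — double negation
= p4 ∧ (¬p1 ∧ ¬p1 ∨ ¬p1 ∧ ¬p4)   — distribution
= p4 ∧ (¬p1 ∨ ¬p1 ∧ ¬p4)   — idempotence
= p4 ∧ ¬p1   — absorption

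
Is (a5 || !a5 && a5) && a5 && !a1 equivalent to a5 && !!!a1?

Yes

E1: (a5 || !a5 && a5) && a5 && !a1
    = a5 && a5 && !a1   — complement / identity
    = a5 && !a1   — idempotence
E2: a5 && !!!a1
    = a5 && !a1   — double negation
Both reduce to a5 && !a1, so they are equivalent.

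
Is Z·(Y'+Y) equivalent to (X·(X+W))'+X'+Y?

No

E1: Z·(Y'+Y)
    = Z   — complement / identity
E2: (X·(X+W))'+X'+Y
    = X'+X'+Y   — absorption
    = X'+Y   — idempotence
These differ: at W=0, X=0, Y=1, Z=0, E1 = 0 but E2 = 1.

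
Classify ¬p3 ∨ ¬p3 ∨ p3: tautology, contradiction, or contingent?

¬p3 ∨ ¬p3 ∨ p3
= ¬p3 ∨ p3   — idempotence
= True   — complement

tautology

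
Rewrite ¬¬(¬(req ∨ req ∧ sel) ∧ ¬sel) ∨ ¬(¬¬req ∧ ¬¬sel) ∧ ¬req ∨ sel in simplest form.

¬¬(¬(req ∨ req ∧ sel) ∧ ¬sel) ∨ ¬(¬¬req ∧ ¬¬sel) ∧ ¬req ∨ sel
= ¬¬(¬req ∧ ¬sel) ∨ ¬(¬¬req ∧ ¬¬sel) ∧ ¬req ∨ sel   [absorption]
= ¬¬(¬req ∧ ¬sel) ∨ (¬req ∨ ¬sel) ∧ ¬req ∨ sel   [De Morgan]
= ¬req ∧ ¬sel ∨ (¬req ∨ ¬sel) ∧ ¬req ∨ sel   [double negation]
= ¬req ∧ ¬sel ∨ ¬req ∨ sel   [absorption]
= ¬req ∨ sel   [absorption]

¬req ∨ sel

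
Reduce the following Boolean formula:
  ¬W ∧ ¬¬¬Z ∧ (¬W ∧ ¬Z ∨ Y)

¬W ∧ ¬Z

¬W ∧ ¬¬¬Z ∧ (¬W ∧ ¬Z ∨ Y)
= ¬W ∧ ¬Z ∧ (¬W ∧ ¬Z ∨ Y)   (double negation)
= ¬W ∧ ¬Z   (absorption)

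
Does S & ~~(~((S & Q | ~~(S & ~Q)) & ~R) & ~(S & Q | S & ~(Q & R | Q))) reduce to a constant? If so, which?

S & ~~(~((S & Q | ~~(S & ~Q)) & ~R) & ~(S & Q | S & ~(Q & R | Q)))
= S & ~((S & Q | ~~(S & ~Q)) & ~R | S & Q | S & ~(Q & R | Q))   [De Morgan]
= S & ~((S & Q | S & ~Q) & ~R | S & Q | S & ~(Q & R | Q))   [double negation]
= S & ~((S & Q | S & ~Q) & ~R | S & Q | S & ~Q)   [absorption]
= S & ~(S & Q | S & ~Q)   [absorption]
= S & ~S   [distribution]
= 0   [complement]

yes, False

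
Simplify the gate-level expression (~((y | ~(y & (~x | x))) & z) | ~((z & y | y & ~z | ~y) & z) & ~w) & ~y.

~z & ~y

(~((y | ~(y & (~x | x))) & z) | ~((z & y | y & ~z | ~y) & z) & ~w) & ~y
= (~((y | ~(y & (~x | x))) & z) | ~((y | ~y) & z) & ~w) & ~y   (distribution)
= (~((y | ~y) & z) | ~((y | ~y) & z) & ~w) & ~y   (complement / identity)
= ~((y | ~y) & z) & ~y   (absorption)
= ~z & ~y   (complement / identity)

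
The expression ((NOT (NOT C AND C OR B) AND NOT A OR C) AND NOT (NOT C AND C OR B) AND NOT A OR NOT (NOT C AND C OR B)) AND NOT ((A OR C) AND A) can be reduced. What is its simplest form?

NOT B AND NOT A

((NOT (NOT C AND C OR B) AND NOT A OR C) AND NOT (NOT C AND C OR B) AND NOT A OR NOT (NOT C AND C OR B)) AND NOT ((A OR C) AND A)
= (NOT (NOT C AND C OR B) AND NOT A OR NOT (NOT C AND C OR B)) AND NOT ((A OR C) AND A)
= NOT (NOT C AND C OR B) AND NOT ((A OR C) AND A)
= NOT B AND NOT ((A OR C) AND A)
= NOT B AND NOT A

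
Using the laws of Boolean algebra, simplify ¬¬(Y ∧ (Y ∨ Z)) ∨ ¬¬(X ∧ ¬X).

¬¬(Y ∧ (Y ∨ Z)) ∨ ¬¬(X ∧ ¬X)
= Y ∧ (Y ∨ Z) ∨ ¬¬(X ∧ ¬X)   — double negation
= Y ∧ (Y ∨ Z) ∨ X ∧ ¬X   — double negation
= Y ∧ (Y ∨ Z)   — complement / identity
= Y   — absorption

Y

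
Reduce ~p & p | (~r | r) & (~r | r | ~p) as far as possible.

~p & p | (~r | r) & (~r | r | ~p)
= ~p & p | ~r | r   — absorption
= ~r | r   — complement / identity
= 1   — complement

1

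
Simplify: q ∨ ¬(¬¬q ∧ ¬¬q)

True

q ∨ ¬(¬¬q ∧ ¬¬q)
= q ∨ ¬q ∨ ¬q
= q ∨ ¬q
= True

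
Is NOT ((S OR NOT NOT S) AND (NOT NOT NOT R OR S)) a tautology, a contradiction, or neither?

NOT ((S OR NOT NOT S) AND (NOT NOT NOT R OR S))
= NOT (NOT NOT S AND NOT NOT NOT R OR S)
= NOT (S AND NOT NOT NOT R OR S)
= NOT (S AND NOT R OR S)
= NOT S
This depends on S, so it is not a constant.

neither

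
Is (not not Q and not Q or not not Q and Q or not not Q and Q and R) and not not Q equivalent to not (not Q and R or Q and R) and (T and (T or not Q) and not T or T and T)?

E1: (not not Q and not Q or not not Q and Q or not not Q and Q and R) and not not Q
    = (not not Q and not Q or not not Q and Q) and not not Q   (absorption)
    = not not Q and not not Q   (distribution)
    = not not Q   (idempotence)
    = Q   (double negation)
E2: not (not Q and R or Q and R) and (T and (T or not Q) and not T or T and T)
    = not (not Q and R or Q and R) and (T and not T or T and T)   (absorption)
    = not R and (T and not T or T and T)   (distribution)
    = not R and T   (distribution)
These differ: at Q=1, R=1, T=0, E1 = 1 but E2 = 0.

No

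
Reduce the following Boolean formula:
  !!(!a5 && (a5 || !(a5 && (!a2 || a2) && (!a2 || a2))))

!!(!a5 && (a5 || !(a5 && (!a2 || a2) && (!a2 || a2))))
= !!(!a5 && (a5 || !(a5 && (!a2 || a2))))   — complement / identity
= !!(!a5 && (a5 || !a5))   — complement / identity
= !!!a5   — complement / identity
= !a5   — double negation

!a5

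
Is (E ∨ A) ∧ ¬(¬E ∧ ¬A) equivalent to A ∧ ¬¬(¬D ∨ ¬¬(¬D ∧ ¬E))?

E1: (E ∨ A) ∧ ¬(¬E ∧ ¬A)
    = (E ∨ A) ∧ (E ∨ A)   [De Morgan]
    = E ∨ A   [idempotence]
E2: A ∧ ¬¬(¬D ∨ ¬¬(¬D ∧ ¬E))
    = A ∧ (¬D ∨ ¬¬(¬D ∧ ¬E))   [double negation]
    = A ∧ (¬D ∨ ¬D ∧ ¬E)   [double negation]
    = A ∧ ¬D   [absorption]
These differ: at A=0, D=1, E=1, E1 = 1 but E2 = 0.

No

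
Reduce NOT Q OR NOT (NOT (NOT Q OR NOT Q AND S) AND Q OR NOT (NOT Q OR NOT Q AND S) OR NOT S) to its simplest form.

NOT Q OR NOT (NOT (NOT Q OR NOT Q AND S) AND Q OR NOT (NOT Q OR NOT Q AND S) OR NOT S)
= NOT Q OR NOT (NOT (NOT Q OR NOT Q AND S) OR NOT S)
= NOT Q OR NOT (NOT NOT Q OR NOT S)
= NOT Q OR NOT Q AND S
= NOT Q

NOT Q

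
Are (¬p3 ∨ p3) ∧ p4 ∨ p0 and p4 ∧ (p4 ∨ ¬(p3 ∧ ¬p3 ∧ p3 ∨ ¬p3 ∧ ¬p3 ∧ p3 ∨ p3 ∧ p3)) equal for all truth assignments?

No

E1: (¬p3 ∨ p3) ∧ p4 ∨ p0
    = p4 ∨ p0
E2: p4 ∧ (p4 ∨ ¬(p3 ∧ ¬p3 ∧ p3 ∨ ¬p3 ∧ ¬p3 ∧ p3 ∨ p3 ∧ p3))
    = p4 ∧ (p4 ∨ ¬(¬p3 ∧ p3 ∨ p3 ∧ p3))
    = p4 ∧ (p4 ∨ ¬p3)
    = p4
These differ: at p0=1, p3=0, p4=0, E1 = 1 but E2 = 0.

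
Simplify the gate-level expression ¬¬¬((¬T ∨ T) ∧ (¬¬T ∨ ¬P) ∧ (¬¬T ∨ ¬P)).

¬¬¬((¬T ∨ T) ∧ (¬¬T ∨ ¬P) ∧ (¬¬T ∨ ¬P))
= ¬¬¬((¬¬T ∨ ¬P) ∧ (¬¬T ∨ ¬P))   — complement / identity
= ¬¬¬(¬¬T ∨ ¬P)   — idempotence
= ¬¬(¬T ∧ P)   — De Morgan
= ¬T ∧ P   — double negation

¬T ∧ P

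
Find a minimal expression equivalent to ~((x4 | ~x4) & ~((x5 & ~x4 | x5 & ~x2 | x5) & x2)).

~((x4 | ~x4) & ~((x5 & ~x4 | x5 & ~x2 | x5) & x2))
= ~~((x5 & ~x4 | x5 & ~x2 | x5) & x2)   (complement / identity)
= ~~((x5 & ~x4 | x5) & x2)   (absorption)
= (x5 & ~x4 | x5) & x2   (double negation)
= x5 & x2   (absorption)

x5 & x2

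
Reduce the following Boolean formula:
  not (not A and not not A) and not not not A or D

not (not A and not not A) and not not not A or D
= (A or not A) and not not not A or D   — De Morgan
= (A or not A) and not A or D   — double negation
= not A or D   — complement / identity

not A or D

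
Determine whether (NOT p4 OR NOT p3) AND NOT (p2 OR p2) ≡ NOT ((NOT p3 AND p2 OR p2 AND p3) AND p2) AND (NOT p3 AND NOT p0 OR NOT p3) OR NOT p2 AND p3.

E1: (NOT p4 OR NOT p3) AND NOT (p2 OR p2)
    = (NOT p4 OR NOT p3) AND NOT p2   — idempotence
E2: NOT ((NOT p3 AND p2 OR p2 AND p3) AND p2) AND (NOT p3 AND NOT p0 OR NOT p3) OR NOT p2 AND p3
    = NOT ((NOT p3 AND p2 OR p2 AND p3) AND p2) AND NOT p3 OR NOT p2 AND p3   — absorption
    = NOT (p2 AND p2) AND NOT p3 OR NOT p2 AND p3   — distribution
    = NOT p2 AND NOT p3 OR NOT p2 AND p3   — idempotence
    = NOT p2   — distribution
These differ: at p0=0, p2=0, p3=1, p4=1, E1 = 0 but E2 = 1.

No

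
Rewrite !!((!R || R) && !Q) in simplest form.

!Q

!!((!R || R) && !Q)
= (!R || R) && !Q   (double negation)
= !Q   (complement / identity)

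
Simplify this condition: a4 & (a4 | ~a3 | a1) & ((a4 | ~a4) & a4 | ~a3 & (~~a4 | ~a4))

a4 & (a4 | ~a3 | a1) & ((a4 | ~a4) & a4 | ~a3 & (~~a4 | ~a4))
= a4 & (a4 | ~a3 | a1) & ((a4 | ~a4) & a4 | ~a3 & (a4 | ~a4))   (double negation)
= a4 & (a4 | ~a3 | a1) & ((a4 | ~a4) & a4 | ~a3)   (complement / identity)
= a4 & (a4 | ~a3 | a1) & (a4 | ~a3)   (complement / identity)
= a4 & (a4 | ~a3)   (absorption)
= a4   (absorption)

a4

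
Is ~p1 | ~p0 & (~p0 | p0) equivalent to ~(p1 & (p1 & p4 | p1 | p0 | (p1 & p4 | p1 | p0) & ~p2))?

No

E1: ~p1 | ~p0 & (~p0 | p0)
    = ~p1 | ~p0   (complement / identity)
E2: ~(p1 & (p1 & p4 | p1 | p0 | (p1 & p4 | p1 | p0) & ~p2))
    = ~(p1 & (p1 & p4 | p1 | p0))   (absorption)
    = ~(p1 & (p1 | p0))   (absorption)
    = ~p1   (absorption)
These differ: at p0=0, p1=1, p2=0, p4=0, E1 = 1 but E2 = 0.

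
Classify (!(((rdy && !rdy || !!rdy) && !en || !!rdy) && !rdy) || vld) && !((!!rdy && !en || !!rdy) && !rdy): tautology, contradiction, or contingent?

(!(((rdy && !rdy || !!rdy) && !en || !!rdy) && !rdy) || vld) && !((!!rdy && !en || !!rdy) && !rdy)
= (!((!!rdy && !en || !!rdy) && !rdy) || vld) && !((!!rdy && !en || !!rdy) && !rdy)   (complement / identity)
= !((!!rdy && !en || !!rdy) && !rdy)   (absorption)
= !(!!rdy && !rdy)   (absorption)
= !rdy || rdy   (De Morgan)
= true   (complement)

tautology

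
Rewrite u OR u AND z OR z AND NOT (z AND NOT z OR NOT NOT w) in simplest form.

u OR u AND z OR z AND NOT (z AND NOT z OR NOT NOT w)
= u OR u AND z OR z AND NOT NOT NOT w
= u OR z AND NOT NOT NOT w
= u OR z AND NOT w

u OR z AND NOT w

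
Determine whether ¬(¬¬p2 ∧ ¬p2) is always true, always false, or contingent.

¬(¬¬p2 ∧ ¬p2)
= ¬p2 ∨ p2   (De Morgan)
= True   (complement)

always true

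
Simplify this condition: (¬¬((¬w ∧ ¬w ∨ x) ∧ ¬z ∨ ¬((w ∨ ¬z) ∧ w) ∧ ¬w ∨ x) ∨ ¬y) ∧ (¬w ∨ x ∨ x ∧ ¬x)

¬w ∨ x

(¬¬((¬w ∧ ¬w ∨ x) ∧ ¬z ∨ ¬((w ∨ ¬z) ∧ w) ∧ ¬w ∨ x) ∨ ¬y) ∧ (¬w ∨ x ∨ x ∧ ¬x)
= (¬¬((¬w ∧ ¬w ∨ x) ∧ ¬z ∨ ¬w ∧ ¬w ∨ x) ∨ ¬y) ∧ (¬w ∨ x ∨ x ∧ ¬x)   [absorption]
= ((¬w ∧ ¬w ∨ x) ∧ ¬z ∨ ¬w ∧ ¬w ∨ x ∨ ¬y) ∧ (¬w ∨ x ∨ x ∧ ¬x)   [double negation]
= (¬w ∧ ¬w ∨ x ∨ ¬y) ∧ (¬w ∨ x ∨ x ∧ ¬x)   [absorption]
= (¬w ∧ ¬w ∨ x ∨ ¬y) ∧ (¬w ∨ x)   [complement / identity]
= (¬w ∨ x ∨ ¬y) ∧ (¬w ∨ x)   [idempotence]
= ¬w ∨ x   [absorption]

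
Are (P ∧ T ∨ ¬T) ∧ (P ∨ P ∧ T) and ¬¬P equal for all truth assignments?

E1: (P ∧ T ∨ ¬T) ∧ (P ∨ P ∧ T)
    = P ∧ T ∨ ¬T ∧ P
    = P
E2: ¬¬P
    = P
Both reduce to P, so they are equivalent.

Yes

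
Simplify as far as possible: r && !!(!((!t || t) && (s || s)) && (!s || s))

r && !s

r && !!(!((!t || t) && (s || s)) && (!s || s))
= r && !!(!((!t || t) && s) && (!s || s))   [idempotence]
= r && !!!((!t || t) && s)   [complement / identity]
= r && !!!s   [complement / identity]
= r && !s   [double negation]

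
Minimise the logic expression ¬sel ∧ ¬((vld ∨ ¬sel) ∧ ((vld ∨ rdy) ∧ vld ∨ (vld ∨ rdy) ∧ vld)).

¬sel ∧ ¬((vld ∨ ¬sel) ∧ ((vld ∨ rdy) ∧ vld ∨ (vld ∨ rdy) ∧ vld))
= ¬sel ∧ ¬((vld ∨ ¬sel) ∧ (vld ∨ rdy) ∧ vld)   (idempotence)
= ¬sel ∧ ¬((vld ∨ ¬sel) ∧ vld)   (absorption)
= ¬sel ∧ ¬vld   (absorption)

¬sel ∧ ¬vld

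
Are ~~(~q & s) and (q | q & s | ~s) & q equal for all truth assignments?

No

E1: ~~(~q & s)
    = ~q & s   — double negation
E2: (q | q & s | ~s) & q
    = (q | ~s) & q   — absorption
    = q   — absorption
These differ: at q=1, s=0, E1 = 0 but E2 = 1.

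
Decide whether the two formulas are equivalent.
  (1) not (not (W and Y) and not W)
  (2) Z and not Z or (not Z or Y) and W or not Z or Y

No

E1: not (not (W and Y) and not W)
    = W and Y or W   [De Morgan]
    = W   [absorption]
E2: Z and not Z or (not Z or Y) and W or not Z or Y
    = (not Z or Y) and W or not Z or Y   [complement / identity]
    = not Z or Y   [absorption]
These differ: at W=0, Y=1, Z=1, E1 = 0 but E2 = 1.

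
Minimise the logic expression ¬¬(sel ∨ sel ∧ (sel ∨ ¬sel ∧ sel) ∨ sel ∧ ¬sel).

¬¬(sel ∨ sel ∧ (sel ∨ ¬sel ∧ sel) ∨ sel ∧ ¬sel)
= ¬¬(sel ∨ sel ∧ sel ∨ sel ∧ ¬sel)   — complement / identity
= ¬¬(sel ∨ sel)   — distribution
= ¬¬sel   — idempotence
= sel   — double negation

sel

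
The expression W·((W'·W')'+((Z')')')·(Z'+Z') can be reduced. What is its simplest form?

W·Z'

W·((W'·W')'+((Z')')')·(Z'+Z')
= W·((W'·W')'+((Z')')')·Z'
= W·(W+W+((Z')')')·Z'
= W·(W+((Z')')')·Z'
= W·(W+Z')·Z'
= W·Z'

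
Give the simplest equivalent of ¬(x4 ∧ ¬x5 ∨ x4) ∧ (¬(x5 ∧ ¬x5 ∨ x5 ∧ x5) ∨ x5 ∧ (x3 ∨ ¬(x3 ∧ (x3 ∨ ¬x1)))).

¬x4

¬(x4 ∧ ¬x5 ∨ x4) ∧ (¬(x5 ∧ ¬x5 ∨ x5 ∧ x5) ∨ x5 ∧ (x3 ∨ ¬(x3 ∧ (x3 ∨ ¬x1))))
= ¬(x4 ∧ ¬x5 ∨ x4) ∧ (¬x5 ∨ x5 ∧ (x3 ∨ ¬(x3 ∧ (x3 ∨ ¬x1))))   [distribution]
= ¬(x4 ∧ ¬x5 ∨ x4) ∧ (¬x5 ∨ x5 ∧ (x3 ∨ ¬x3))   [absorption]
= ¬(x4 ∧ ¬x5 ∨ x4) ∧ (¬x5 ∨ x5)   [complement / identity]
= ¬x4 ∧ (¬x5 ∨ x5)   [absorption]
= ¬x4   [complement / identity]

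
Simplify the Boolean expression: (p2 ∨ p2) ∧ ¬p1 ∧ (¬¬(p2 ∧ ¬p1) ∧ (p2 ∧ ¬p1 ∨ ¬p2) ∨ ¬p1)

(p2 ∨ p2) ∧ ¬p1 ∧ (¬¬(p2 ∧ ¬p1) ∧ (p2 ∧ ¬p1 ∨ ¬p2) ∨ ¬p1)
= (p2 ∨ p2) ∧ ¬p1 ∧ (p2 ∧ ¬p1 ∧ (p2 ∧ ¬p1 ∨ ¬p2) ∨ ¬p1)   [double negation]
= p2 ∧ ¬p1 ∧ (p2 ∧ ¬p1 ∧ (p2 ∧ ¬p1 ∨ ¬p2) ∨ ¬p1)   [idempotence]
= p2 ∧ ¬p1 ∧ (p2 ∧ ¬p1 ∨ ¬p1)   [absorption]
= p2 ∧ ¬p1   [absorption]

p2 ∧ ¬p1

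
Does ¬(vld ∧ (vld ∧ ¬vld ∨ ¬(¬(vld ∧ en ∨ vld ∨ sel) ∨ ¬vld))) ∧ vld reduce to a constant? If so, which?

yes, False

¬(vld ∧ (vld ∧ ¬vld ∨ ¬(¬(vld ∧ en ∨ vld ∨ sel) ∨ ¬vld))) ∧ vld
= ¬(vld ∧ (vld ∧ ¬vld ∨ (vld ∧ en ∨ vld ∨ sel) ∧ vld)) ∧ vld   [De Morgan]
= ¬(vld ∧ (vld ∧ ¬vld ∨ (vld ∨ sel) ∧ vld)) ∧ vld   [absorption]
= ¬(vld ∧ (vld ∨ sel) ∧ vld) ∧ vld   [complement / identity]
= ¬(vld ∧ vld) ∧ vld   [absorption]
= ¬vld ∧ vld   [idempotence]
= False   [complement]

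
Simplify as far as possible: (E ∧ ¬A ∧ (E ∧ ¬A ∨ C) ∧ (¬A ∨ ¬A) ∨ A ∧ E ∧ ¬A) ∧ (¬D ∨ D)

E ∧ ¬A

(E ∧ ¬A ∧ (E ∧ ¬A ∨ C) ∧ (¬A ∨ ¬A) ∨ A ∧ E ∧ ¬A) ∧ (¬D ∨ D)
= (E ∧ ¬A ∧ (¬A ∨ ¬A) ∨ A ∧ E ∧ ¬A) ∧ (¬D ∨ D)   (absorption)
= E ∧ ¬A ∧ (¬A ∨ ¬A) ∨ A ∧ E ∧ ¬A   (complement / identity)
= E ∧ ¬A ∧ ¬A ∨ A ∧ E ∧ ¬A   (idempotence)
= E ∧ ¬A   (distribution)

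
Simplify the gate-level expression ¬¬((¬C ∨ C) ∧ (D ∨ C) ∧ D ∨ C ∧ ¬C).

D

¬¬((¬C ∨ C) ∧ (D ∨ C) ∧ D ∨ C ∧ ¬C)
= ¬¬((¬C ∨ C) ∧ (D ∨ C) ∧ D)   (complement / identity)
= ¬¬((D ∨ C) ∧ D)   (complement / identity)
= ¬¬D   (absorption)
= D   (double negation)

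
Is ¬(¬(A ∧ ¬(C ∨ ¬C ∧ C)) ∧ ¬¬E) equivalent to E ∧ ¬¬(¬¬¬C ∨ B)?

E1: ¬(¬(A ∧ ¬(C ∨ ¬C ∧ C)) ∧ ¬¬E)
    = A ∧ ¬(C ∨ ¬C ∧ C) ∨ ¬E   [De Morgan]
    = A ∧ ¬C ∨ ¬E   [complement / identity]
E2: E ∧ ¬¬(¬¬¬C ∨ B)
    = E ∧ ¬¬(¬C ∨ B)   [double negation]
    = E ∧ (¬C ∨ B)   [double negation]
These differ: at A=0, B=0, C=0, E=0, E1 = 1 but E2 = 0.

No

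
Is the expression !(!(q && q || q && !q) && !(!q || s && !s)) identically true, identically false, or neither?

!(!(q && q || q && !q) && !(!q || s && !s))
= !(!q && !(!q || s && !s))
= !(!q && !!q)
= q || !q
= true

identically true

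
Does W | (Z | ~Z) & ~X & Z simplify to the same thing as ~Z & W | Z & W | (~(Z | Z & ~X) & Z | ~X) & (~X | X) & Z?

E1: W | (Z | ~Z) & ~X & Z
    = W | ~X & Z
E2: ~Z & W | Z & W | (~(Z | Z & ~X) & Z | ~X) & (~X | X) & Z
    = ~Z & W | Z & W | (~Z & Z | ~X) & (~X | X) & Z
    = ~Z & W | Z & W | (~Z & Z | ~X) & Z
    = W | (~Z & Z | ~X) & Z
    = W | ~X & Z
Both reduce to W | ~X & Z, so they are equivalent.

Yes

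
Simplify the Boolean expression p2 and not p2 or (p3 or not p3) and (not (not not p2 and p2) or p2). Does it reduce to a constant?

p2 and not p2 or (p3 or not p3) and (not (not not p2 and p2) or p2)
= (p3 or not p3) and (not (not not p2 and p2) or p2)   [complement / identity]
= not (not not p2 and p2) or p2   [complement / identity]
= not (p2 and p2) or p2   [double negation]
= not p2 or p2   [idempotence]
= True   [complement]

True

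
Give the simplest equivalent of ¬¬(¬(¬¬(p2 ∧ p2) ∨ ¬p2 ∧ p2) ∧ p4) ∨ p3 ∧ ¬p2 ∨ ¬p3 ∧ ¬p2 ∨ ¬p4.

¬p2 ∨ ¬p4

¬¬(¬(¬¬(p2 ∧ p2) ∨ ¬p2 ∧ p2) ∧ p4) ∨ p3 ∧ ¬p2 ∨ ¬p3 ∧ ¬p2 ∨ ¬p4
= ¬¬(¬(¬¬(p2 ∧ p2) ∨ ¬p2 ∧ p2) ∧ p4) ∨ ¬p2 ∨ ¬p4   — distribution
= ¬¬(¬(p2 ∧ p2 ∨ ¬p2 ∧ p2) ∧ p4) ∨ ¬p2 ∨ ¬p4   — double negation
= ¬¬(¬p2 ∧ p4) ∨ ¬p2 ∨ ¬p4   — distribution
= ¬p2 ∧ p4 ∨ ¬p2 ∨ ¬p4   — double negation
= ¬p2 ∨ ¬p4   — absorption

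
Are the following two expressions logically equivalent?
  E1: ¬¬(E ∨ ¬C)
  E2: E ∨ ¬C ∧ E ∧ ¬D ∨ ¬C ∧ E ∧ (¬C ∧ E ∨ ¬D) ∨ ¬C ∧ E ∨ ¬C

E1: ¬¬(E ∨ ¬C)
    = E ∨ ¬C   — double negation
E2: E ∨ ¬C ∧ E ∧ ¬D ∨ ¬C ∧ E ∧ (¬C ∧ E ∨ ¬D) ∨ ¬C ∧ E ∨ ¬C
    = E ∨ ¬C ∧ E ∧ ¬D ∨ ¬C ∧ E ∨ ¬C ∧ E ∨ ¬C   — absorption
    = E ∨ ¬C ∧ E ∨ ¬C ∧ E ∨ ¬C   — absorption
    = E ∨ ¬C ∧ E ∨ ¬C   — idempotence
    = E ∨ ¬C   — absorption
Both reduce to E ∨ ¬C, so they are equivalent.

Yes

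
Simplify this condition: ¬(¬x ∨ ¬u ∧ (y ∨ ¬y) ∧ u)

¬(¬x ∨ ¬u ∧ (y ∨ ¬y) ∧ u)
= ¬(¬x ∨ ¬u ∧ u)
= ¬¬x
= x

x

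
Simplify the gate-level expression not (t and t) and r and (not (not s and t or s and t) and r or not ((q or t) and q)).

not t and r

not (t and t) and r and (not (not s and t or s and t) and r or not ((q or t) and q))
= not (t and t) and r and (not t and r or not ((q or t) and q))   (distribution)
= not (t and t) and r and (not t and r or not q)   (absorption)
= not t and r and (not t and r or not q)   (idempotence)
= not t and r   (absorption)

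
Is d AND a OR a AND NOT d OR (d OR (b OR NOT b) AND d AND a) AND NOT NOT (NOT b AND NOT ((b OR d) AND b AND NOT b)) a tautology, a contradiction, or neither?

d AND a OR a AND NOT d OR (d OR (b OR NOT b) AND d AND a) AND NOT NOT (NOT b AND NOT ((b OR d) AND b AND NOT b))
= a OR (d OR (b OR NOT b) AND d AND a) AND NOT NOT (NOT b AND NOT ((b OR d) AND b AND NOT b))   (distribution)
= a OR (d OR (b OR NOT b) AND d AND a) AND NOT (b OR (b OR d) AND b AND NOT b)   (De Morgan)
= a OR (d OR (b OR NOT b) AND d AND a) AND NOT (b OR b AND NOT b)   (absorption)
= a OR (d OR d AND a) AND NOT (b OR b AND NOT b)   (complement / identity)
= a OR d AND NOT (b OR b AND NOT b)   (absorption)
= a OR d AND NOT b   (complement / identity)
This depends on a, b, d, so it is not a constant.

neither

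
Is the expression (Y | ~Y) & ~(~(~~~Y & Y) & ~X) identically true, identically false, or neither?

(Y | ~Y) & ~(~(~~~Y & Y) & ~X)
= ~(~(~~~Y & Y) & ~X)   (complement / identity)
= ~(~(~Y & Y) & ~X)   (double negation)
= ~Y & Y | X   (De Morgan)
= X   (complement / identity)
This depends on X, so it is not a constant.

neither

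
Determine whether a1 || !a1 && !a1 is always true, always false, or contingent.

always true

a1 || !a1 && !a1
= a1 || !a1   (idempotence)
= true   (complement)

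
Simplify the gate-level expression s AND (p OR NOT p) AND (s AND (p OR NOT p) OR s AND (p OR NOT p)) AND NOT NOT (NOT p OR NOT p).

s AND NOT p

s AND (p OR NOT p) AND (s AND (p OR NOT p) OR s AND (p OR NOT p)) AND NOT NOT (NOT p OR NOT p)
= s AND (p OR NOT p) AND (s AND (p OR NOT p) OR s AND (p OR NOT p)) AND NOT NOT NOT p   — idempotence
= s AND (p OR NOT p) AND s AND (p OR NOT p) AND NOT NOT NOT p   — idempotence
= s AND (p OR NOT p) AND s AND (p OR NOT p) AND NOT p   — double negation
= s AND (p OR NOT p) AND NOT p   — idempotence
= s AND NOT p   — complement / identity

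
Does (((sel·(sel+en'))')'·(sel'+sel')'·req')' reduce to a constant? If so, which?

(((sel·(sel+en'))')'·(sel'+sel')'·req')'
= (((sel·(sel+en'))')'·(sel')'·req')'   — idempotence
= ((sel')'·(sel')'·req')'   — absorption
= ((sel')'·req')'   — idempotence
= sel'+req   — De Morgan
This depends on req, sel, so it is not a constant.

no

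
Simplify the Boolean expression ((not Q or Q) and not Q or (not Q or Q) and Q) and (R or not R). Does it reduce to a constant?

True

((not Q or Q) and not Q or (not Q or Q) and Q) and (R or not R)
= (not Q or Q) and (R or not R)
= not Q or Q
= True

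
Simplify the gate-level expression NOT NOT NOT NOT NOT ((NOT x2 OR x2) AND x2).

NOT x2

NOT NOT NOT NOT NOT ((NOT x2 OR x2) AND x2)
= NOT NOT NOT ((NOT x2 OR x2) AND x2)   — double negation
= NOT ((NOT x2 OR x2) AND x2)   — double negation
= NOT x2   — complement / identity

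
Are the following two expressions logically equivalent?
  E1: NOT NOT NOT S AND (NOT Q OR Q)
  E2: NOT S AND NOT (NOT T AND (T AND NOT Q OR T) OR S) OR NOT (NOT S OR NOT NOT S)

Yes

E1: NOT NOT NOT S AND (NOT Q OR Q)
    = NOT NOT NOT S   — complement / identity
    = NOT S   — double negation
E2: NOT S AND NOT (NOT T AND (T AND NOT Q OR T) OR S) OR NOT (NOT S OR NOT NOT S)
    = NOT S AND NOT (NOT T AND T OR S) OR NOT (NOT S OR NOT NOT S)   — absorption
    = NOT S AND NOT (NOT T AND T OR S) OR S AND NOT S   — De Morgan
    = NOT S AND NOT S OR S AND NOT S   — complement / identity
    = NOT S   — distribution
Both reduce to NOT S, so they are equivalent.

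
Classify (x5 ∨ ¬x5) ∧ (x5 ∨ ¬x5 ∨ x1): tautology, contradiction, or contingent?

tautology

(x5 ∨ ¬x5) ∧ (x5 ∨ ¬x5 ∨ x1)
= x5 ∨ ¬x5   [absorption]
= True   [complement]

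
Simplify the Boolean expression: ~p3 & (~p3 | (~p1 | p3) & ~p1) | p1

~p3 & (~p3 | (~p1 | p3) & ~p1) | p1
= ~p3 & (~p3 | ~p1) | p1   — absorption
= ~p3 | p1   — absorption

~p3 | p1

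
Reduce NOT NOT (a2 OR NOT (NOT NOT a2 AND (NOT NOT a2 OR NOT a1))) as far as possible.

NOT NOT (a2 OR NOT (NOT NOT a2 AND (NOT NOT a2 OR NOT a1)))
= a2 OR NOT (NOT NOT a2 AND (NOT NOT a2 OR NOT a1))   [double negation]
= a2 OR NOT NOT NOT a2   [absorption]
= a2 OR NOT a2   [double negation]
= TRUE   [complement]

TRUE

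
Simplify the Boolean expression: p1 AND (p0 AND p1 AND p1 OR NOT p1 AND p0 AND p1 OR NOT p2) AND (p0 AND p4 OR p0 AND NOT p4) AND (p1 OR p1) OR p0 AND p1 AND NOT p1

p1 AND (p0 AND p1 AND p1 OR NOT p1 AND p0 AND p1 OR NOT p2) AND (p0 AND p4 OR p0 AND NOT p4) AND (p1 OR p1) OR p0 AND p1 AND NOT p1
= p1 AND (p0 AND p1 OR NOT p2) AND (p0 AND p4 OR p0 AND NOT p4) AND (p1 OR p1) OR p0 AND p1 AND NOT p1   — distribution
= p1 AND (p0 AND p1 OR NOT p2) AND (p0 AND p4 OR p0 AND NOT p4) AND p1 OR p0 AND p1 AND NOT p1   — idempotence
= p1 AND (p0 AND p1 OR NOT p2) AND p0 AND p1 OR p0 AND p1 AND NOT p1   — distribution
= p1 AND p0 AND p1 OR p0 AND p1 AND NOT p1   — absorption
= p0 AND p1   — distribution

p0 AND p1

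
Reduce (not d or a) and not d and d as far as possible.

False

(not d or a) and not d and d
= not d and d   — absorption
= False   — complement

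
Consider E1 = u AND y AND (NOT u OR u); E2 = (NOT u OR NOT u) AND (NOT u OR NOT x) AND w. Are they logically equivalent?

No

E1: u AND y AND (NOT u OR u)
    = u AND y   — complement / identity
E2: (NOT u OR NOT u) AND (NOT u OR NOT x) AND w
    = (NOT u AND NOT x OR NOT u) AND w   — distribution
    = NOT u AND w   — absorption
These differ: at u=0, w=1, x=0, y=1, E1 = 0 but E2 = 1.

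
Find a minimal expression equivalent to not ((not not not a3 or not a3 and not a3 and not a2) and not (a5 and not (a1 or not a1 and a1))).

a3 or a5 and not a1

not ((not not not a3 or not a3 and not a3 and not a2) and not (a5 and not (a1 or not a1 and a1)))
= not ((not a3 or not a3 and not a3 and not a2) and not (a5 and not (a1 or not a1 and a1)))   — double negation
= not ((not a3 or not a3 and not a2) and not (a5 and not (a1 or not a1 and a1)))   — idempotence
= not (not a3 and not (a5 and not (a1 or not a1 and a1)))   — absorption
= a3 or a5 and not (a1 or not a1 and a1)   — De Morgan
= a3 or a5 and not a1   — complement / identity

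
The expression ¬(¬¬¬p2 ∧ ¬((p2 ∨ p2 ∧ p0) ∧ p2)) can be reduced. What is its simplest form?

¬(¬¬¬p2 ∧ ¬((p2 ∨ p2 ∧ p0) ∧ p2))
= ¬(¬¬¬p2 ∧ ¬(p2 ∧ p2))   (absorption)
= ¬(¬¬¬p2 ∧ ¬p2)   (idempotence)
= ¬(¬p2 ∧ ¬p2)   (double negation)
= ¬¬p2   (idempotence)
= p2   (double negation)

p2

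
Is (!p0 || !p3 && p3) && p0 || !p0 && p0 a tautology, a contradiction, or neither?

contradiction

(!p0 || !p3 && p3) && p0 || !p0 && p0
= !p0 && p0 || !p0 && p0   (complement / identity)
= !p0 && p0   (complement / identity)
= false   (complement)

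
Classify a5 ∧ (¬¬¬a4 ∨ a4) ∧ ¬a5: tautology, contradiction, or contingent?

contradiction

a5 ∧ (¬¬¬a4 ∨ a4) ∧ ¬a5
= a5 ∧ (¬a4 ∨ a4) ∧ ¬a5
= a5 ∧ ¬a5
= False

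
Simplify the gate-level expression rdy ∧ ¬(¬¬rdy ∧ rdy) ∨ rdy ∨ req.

rdy ∧ ¬(¬¬rdy ∧ rdy) ∨ rdy ∨ req
= rdy ∧ ¬(rdy ∧ rdy) ∨ rdy ∨ req   (double negation)
= rdy ∧ ¬rdy ∨ rdy ∨ req   (idempotence)
= rdy ∨ req   (complement / identity)

rdy ∨ req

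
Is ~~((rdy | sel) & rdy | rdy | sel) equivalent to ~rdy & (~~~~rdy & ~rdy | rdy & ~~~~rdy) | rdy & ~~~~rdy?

E1: ~~((rdy | sel) & rdy | rdy | sel)
    = ~~(rdy | sel)   (absorption)
    = rdy | sel   (double negation)
E2: ~rdy & (~~~~rdy & ~rdy | rdy & ~~~~rdy) | rdy & ~~~~rdy
    = ~rdy & ~~~~rdy | rdy & ~~~~rdy   (distribution)
    = ~~~~rdy   (distribution)
    = ~~rdy   (double negation)
    = rdy   (double negation)
These differ: at rdy=0, sel=1, E1 = 1 but E2 = 0.

No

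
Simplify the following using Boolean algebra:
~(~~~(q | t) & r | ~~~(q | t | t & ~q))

~(~~~(q | t) & r | ~~~(q | t | t & ~q))
= ~(~~~(q | t) & r | ~~~(q | t))
= ~~~~(q | t)
= ~~(q | t)
= q | t

q | t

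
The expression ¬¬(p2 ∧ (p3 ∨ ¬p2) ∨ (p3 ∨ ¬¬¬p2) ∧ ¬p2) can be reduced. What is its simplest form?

¬¬(p2 ∧ (p3 ∨ ¬p2) ∨ (p3 ∨ ¬¬¬p2) ∧ ¬p2)
= p2 ∧ (p3 ∨ ¬p2) ∨ (p3 ∨ ¬¬¬p2) ∧ ¬p2   — double negation
= p2 ∧ (p3 ∨ ¬p2) ∨ (p3 ∨ ¬p2) ∧ ¬p2   — double negation
= p3 ∨ ¬p2   — distribution

p3 ∨ ¬p2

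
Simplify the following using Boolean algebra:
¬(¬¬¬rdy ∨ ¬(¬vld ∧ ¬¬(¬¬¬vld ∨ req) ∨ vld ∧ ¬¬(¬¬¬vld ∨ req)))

rdy ∧ (¬vld ∨ req)

¬(¬¬¬rdy ∨ ¬(¬vld ∧ ¬¬(¬¬¬vld ∨ req) ∨ vld ∧ ¬¬(¬¬¬vld ∨ req)))
= ¬(¬¬¬rdy ∨ ¬¬¬(¬¬¬vld ∨ req))   (distribution)
= ¬(¬¬¬rdy ∨ ¬¬¬(¬vld ∨ req))   (double negation)
= ¬(¬rdy ∨ ¬¬¬(¬vld ∨ req))   (double negation)
= ¬(¬rdy ∨ ¬(¬vld ∨ req))   (double negation)
= rdy ∧ (¬vld ∨ req)   (De Morgan)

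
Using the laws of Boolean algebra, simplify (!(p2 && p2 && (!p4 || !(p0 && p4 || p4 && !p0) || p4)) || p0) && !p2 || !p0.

(!(p2 && p2 && (!p4 || !(p0 && p4 || p4 && !p0) || p4)) || p0) && !p2 || !p0
= (!(p2 && p2 && (!p4 || !p4 || p4)) || p0) && !p2 || !p0   (distribution)
= (!(p2 && (!p4 || !p4 || p4)) || p0) && !p2 || !p0   (idempotence)
= (!(p2 && (!p4 || p4)) || p0) && !p2 || !p0   (idempotence)
= (!p2 || p0) && !p2 || !p0   (complement / identity)
= !p2 || !p0   (absorption)

!p2 || !p0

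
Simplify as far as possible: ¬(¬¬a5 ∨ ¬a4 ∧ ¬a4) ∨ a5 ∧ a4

a4

¬(¬¬a5 ∨ ¬a4 ∧ ¬a4) ∨ a5 ∧ a4
= ¬(¬¬a5 ∨ ¬a4) ∨ a5 ∧ a4   (idempotence)
= ¬a5 ∧ a4 ∨ a5 ∧ a4   (De Morgan)
= a4   (distribution)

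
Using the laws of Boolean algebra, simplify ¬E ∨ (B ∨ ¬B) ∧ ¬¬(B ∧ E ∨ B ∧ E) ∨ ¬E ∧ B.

¬E ∨ B

¬E ∨ (B ∨ ¬B) ∧ ¬¬(B ∧ E ∨ B ∧ E) ∨ ¬E ∧ B
= ¬E ∨ (B ∨ ¬B) ∧ (B ∧ E ∨ B ∧ E) ∨ ¬E ∧ B   (double negation)
= ¬E ∨ (B ∨ ¬B) ∧ B ∧ E ∨ ¬E ∧ B   (idempotence)
= ¬E ∨ B ∧ E ∨ ¬E ∧ B   (complement / identity)
= ¬E ∨ B   (distribution)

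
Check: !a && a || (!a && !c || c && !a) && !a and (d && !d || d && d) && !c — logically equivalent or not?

No

E1: !a && a || (!a && !c || c && !a) && !a
    = !a && a || !a && !a   — distribution
    = !a   — distribution
E2: (d && !d || d && d) && !c
    = d && !c   — distribution
These differ: at a=0, c=1, d=1, E1 = 1 but E2 = 0.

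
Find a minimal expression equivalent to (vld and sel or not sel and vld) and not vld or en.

(vld and sel or not sel and vld) and not vld or en
= vld and not vld or en   (distribution)
= en   (complement / identity)

en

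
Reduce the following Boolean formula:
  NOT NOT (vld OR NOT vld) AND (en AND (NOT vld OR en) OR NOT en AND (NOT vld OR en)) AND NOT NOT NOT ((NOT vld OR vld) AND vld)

NOT NOT (vld OR NOT vld) AND (en AND (NOT vld OR en) OR NOT en AND (NOT vld OR en)) AND NOT NOT NOT ((NOT vld OR vld) AND vld)
= NOT NOT (vld OR NOT vld) AND (NOT vld OR en) AND NOT NOT NOT ((NOT vld OR vld) AND vld)   (distribution)
= (vld OR NOT vld) AND (NOT vld OR en) AND NOT NOT NOT ((NOT vld OR vld) AND vld)   (double negation)
= (vld OR NOT vld) AND (NOT vld OR en) AND NOT ((NOT vld OR vld) AND vld)   (double negation)
= (NOT vld OR en) AND NOT ((NOT vld OR vld) AND vld)   (complement / identity)
= (NOT vld OR en) AND NOT vld   (complement / identity)
= NOT vld   (absorption)

NOT vld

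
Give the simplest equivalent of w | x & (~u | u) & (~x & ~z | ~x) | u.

w | u

w | x & (~u | u) & (~x & ~z | ~x) | u
= w | x & (~u | u) & ~x | u   [absorption]
= w | x & ~x | u   [complement / identity]
= w | u   [complement / identity]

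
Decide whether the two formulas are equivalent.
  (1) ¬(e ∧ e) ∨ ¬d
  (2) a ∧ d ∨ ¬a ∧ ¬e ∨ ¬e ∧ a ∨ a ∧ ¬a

No

E1: ¬(e ∧ e) ∨ ¬d
    = ¬e ∨ ¬d   (idempotence)
E2: a ∧ d ∨ ¬a ∧ ¬e ∨ ¬e ∧ a ∨ a ∧ ¬a
    = a ∧ d ∨ ¬e ∨ a ∧ ¬a   (distribution)
    = a ∧ d ∨ ¬e   (complement / identity)
These differ: at a=0, d=0, e=1, E1 = 1 but E2 = 0.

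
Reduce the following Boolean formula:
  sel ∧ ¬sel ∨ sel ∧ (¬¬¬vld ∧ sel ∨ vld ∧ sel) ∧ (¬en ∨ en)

sel

sel ∧ ¬sel ∨ sel ∧ (¬¬¬vld ∧ sel ∨ vld ∧ sel) ∧ (¬en ∨ en)
= sel ∧ ¬sel ∨ sel ∧ (¬¬¬vld ∧ sel ∨ vld ∧ sel)   [complement / identity]
= sel ∧ ¬sel ∨ sel ∧ (¬vld ∧ sel ∨ vld ∧ sel)   [double negation]
= sel ∧ ¬sel ∨ sel ∧ sel   [distribution]
= sel   [distribution]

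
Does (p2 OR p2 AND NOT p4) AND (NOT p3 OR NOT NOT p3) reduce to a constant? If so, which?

(p2 OR p2 AND NOT p4) AND (NOT p3 OR NOT NOT p3)
= (p2 OR p2 AND NOT p4) AND (NOT p3 OR p3)   [double negation]
= p2 OR p2 AND NOT p4   [complement / identity]
= p2   [absorption]
This depends on p2, so it is not a constant.

no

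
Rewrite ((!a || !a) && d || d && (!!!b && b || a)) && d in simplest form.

d

((!a || !a) && d || d && (!!!b && b || a)) && d
= ((!a || !a) && d || d && (!b && b || a)) && d   (double negation)
= (!a && d || d && (!b && b || a)) && d   (idempotence)
= (!a && d || d && a) && d   (complement / identity)
= d && d   (distribution)
= d   (idempotence)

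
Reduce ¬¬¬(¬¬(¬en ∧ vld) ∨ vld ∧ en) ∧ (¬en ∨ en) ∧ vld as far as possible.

¬¬¬(¬¬(¬en ∧ vld) ∨ vld ∧ en) ∧ (¬en ∨ en) ∧ vld
= ¬¬¬(¬en ∧ vld ∨ vld ∧ en) ∧ (¬en ∨ en) ∧ vld   (double negation)
= ¬¬¬(¬en ∧ vld ∨ vld ∧ en) ∧ vld   (complement / identity)
= ¬¬¬vld ∧ vld   (distribution)
= ¬vld ∧ vld   (double negation)
= False   (complement)

False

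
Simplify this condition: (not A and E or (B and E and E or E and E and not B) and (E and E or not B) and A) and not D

(not A and E or (B and E and E or E and E and not B) and (E and E or not B) and A) and not D
= (not A and E or E and E and (E and E or not B) and A) and not D   — distribution
= (not A and E or E and E and A) and not D   — absorption
= (not A and E or E and A) and not D   — idempotence
= E and not D   — distribution

E and not D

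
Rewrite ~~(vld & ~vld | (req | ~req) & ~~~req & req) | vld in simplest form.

~~(vld & ~vld | (req | ~req) & ~~~req & req) | vld
= ~~(vld & ~vld | ~~~req & req) | vld   — complement / identity
= ~~(vld & ~vld | ~req & req) | vld   — double negation
= ~~(vld & ~vld) | vld   — complement / identity
= vld & ~vld | vld   — double negation
= vld   — complement / identity

vld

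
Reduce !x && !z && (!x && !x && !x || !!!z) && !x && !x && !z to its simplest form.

!x && !z

!x && !z && (!x && !x && !x || !!!z) && !x && !x && !z
= !x && !z && (!x && !x || !!!z) && !x && !x && !z   — idempotence
= !x && !z && (!x && !x || !z) && !x && !x && !z   — double negation
= !x && !z && !x && !x && !z   — absorption
= !x && !z && !x && !z   — idempotence
= !x && !z   — idempotence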